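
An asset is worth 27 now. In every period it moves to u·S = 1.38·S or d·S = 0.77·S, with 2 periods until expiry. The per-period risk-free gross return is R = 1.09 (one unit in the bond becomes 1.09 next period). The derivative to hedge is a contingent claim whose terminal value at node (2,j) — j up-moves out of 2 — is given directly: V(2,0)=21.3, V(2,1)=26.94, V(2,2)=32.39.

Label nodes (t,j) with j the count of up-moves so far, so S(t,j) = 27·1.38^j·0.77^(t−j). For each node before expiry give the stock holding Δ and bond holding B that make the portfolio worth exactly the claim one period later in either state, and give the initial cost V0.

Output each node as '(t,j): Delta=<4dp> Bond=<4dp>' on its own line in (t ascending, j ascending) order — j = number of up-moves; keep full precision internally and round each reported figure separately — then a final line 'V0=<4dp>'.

(0,0): Delta=0.3086 Bond=14.5317
(1,0): Delta=0.4447 Bond=13.0098
(1,1): Delta=0.2398 Bond=18.4041
V0=22.8643

No-arbitrage ⇒ martingale measure with p* = (R−d)/(u−d) = 0.5246.
At expiry t=2: V(2,0)=21.3000, V(2,1)=26.9400, V(2,2)=32.3900
  t=1,j=0: stock 20.7900 → up 28.6902 (V=26.9400), down 16.0083 (V=21.3000). Price 22.2557; hedge Δ=0.4447, bond B=13.0098.
  t=1,j=1: stock 37.2600 → up 51.4188 (V=32.3900), down 28.6902 (V=26.9400). Price 27.3385; hedge Δ=0.2398, bond B=18.4041.
  t=0,j=0: stock 27.0000 → up 37.2600 (V=27.3385), down 20.7900 (V=22.2557). Price 22.8643; hedge Δ=0.3086, bond B=14.5317.
Check: Δ(0,0)·S0 + B(0,0) = 22.8643 = V0.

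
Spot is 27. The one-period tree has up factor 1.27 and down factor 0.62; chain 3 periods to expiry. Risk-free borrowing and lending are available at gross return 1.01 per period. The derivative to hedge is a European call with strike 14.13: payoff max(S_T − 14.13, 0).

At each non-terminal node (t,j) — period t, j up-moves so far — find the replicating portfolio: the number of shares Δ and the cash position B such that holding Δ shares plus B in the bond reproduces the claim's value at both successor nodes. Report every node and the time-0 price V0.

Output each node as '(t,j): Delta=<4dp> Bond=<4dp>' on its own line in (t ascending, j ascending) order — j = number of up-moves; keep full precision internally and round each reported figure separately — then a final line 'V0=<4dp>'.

No-arbitrage ⇒ martingale measure with p* = (R−d)/(u−d) = 0.6000.
Payoff layer (t=3): V(3,0)=0.0000, V(3,1)=0.0000, V(3,2)=12.8699, V(3,3)=41.1763
Node (2,0) S=10.3788: V=(p*·0.0000+(1−p*)·0.0000)/1.01=0.0000; Δ=(0.0000−0.0000)/(13.1811−6.4349)=0.0000; B=V−Δ·S=0.0000
Node (2,1) S=21.2598: V=(p*·12.8699+(1−p*)·0.0000)/1.01=7.6455; Δ=(12.8699−0.0000)/(26.9999−13.1811)=0.9313; B=V−Δ·S=-12.1544
Node (2,2) S=43.5483: V=(p*·41.1763+(1−p*)·12.8699)/1.01=29.5582; Δ=(41.1763−12.8699)/(55.3063−26.9999)=1.0000; B=V−Δ·S=-13.9901
Node (1,0) S=16.7400: V=(p*·7.6455+(1−p*)·0.0000)/1.01=4.5419; Δ=(7.6455−0.0000)/(21.2598−10.3788)=0.7026; B=V−Δ·S=-7.2204
Node (1,1) S=34.2900: V=(p*·29.5582+(1−p*)·7.6455)/1.01=20.5873; Δ=(29.5582−7.6455)/(43.5483−21.2598)=0.9831; B=V−Δ·S=-13.1246
Node (0,0) S=27.0000: V=(p*·20.5873+(1−p*)·4.5419)/1.01=14.0288; Δ=(20.5873−4.5419)/(34.2900−16.7400)=0.9143; B=V−Δ·S=-10.6564
The time-0 hedge costs 14.0288, which is the no-arbitrage price.

(0,0): Delta=0.9143 Bond=-10.6564
(1,0): Delta=0.7026 Bond=-7.2204
(1,1): Delta=0.9831 Bond=-13.1246
(2,0): Delta=0.0000 Bond=0.0000
(2,1): Delta=0.9313 Bond=-12.1544
(2,2): Delta=1.0000 Bond=-13.9901
V0=14.0288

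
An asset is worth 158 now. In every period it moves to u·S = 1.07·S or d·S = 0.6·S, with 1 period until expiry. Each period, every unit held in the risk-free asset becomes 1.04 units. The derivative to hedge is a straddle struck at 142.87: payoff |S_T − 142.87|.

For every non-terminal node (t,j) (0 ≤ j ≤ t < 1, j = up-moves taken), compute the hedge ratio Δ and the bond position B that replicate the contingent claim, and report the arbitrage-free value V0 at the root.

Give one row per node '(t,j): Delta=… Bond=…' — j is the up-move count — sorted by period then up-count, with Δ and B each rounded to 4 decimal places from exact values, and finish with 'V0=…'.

(0,0): Delta=-0.2946 Bond=73.0788
V0=26.5256

No-arbitrage ⇒ martingale measure with p* = (R−d)/(u−d) = 0.9362.
Terminal payoffs: V(1,0)=48.0700, V(1,1)=26.1900
  t=0,j=0: stock 158.0000 → up 169.0600 (V=26.1900), down 94.8000 (V=48.0700). Price 26.5256; hedge Δ=-0.2946, bond B=73.0788.
Root portfolio cost Δ·158+B reproduces V0=26.5256.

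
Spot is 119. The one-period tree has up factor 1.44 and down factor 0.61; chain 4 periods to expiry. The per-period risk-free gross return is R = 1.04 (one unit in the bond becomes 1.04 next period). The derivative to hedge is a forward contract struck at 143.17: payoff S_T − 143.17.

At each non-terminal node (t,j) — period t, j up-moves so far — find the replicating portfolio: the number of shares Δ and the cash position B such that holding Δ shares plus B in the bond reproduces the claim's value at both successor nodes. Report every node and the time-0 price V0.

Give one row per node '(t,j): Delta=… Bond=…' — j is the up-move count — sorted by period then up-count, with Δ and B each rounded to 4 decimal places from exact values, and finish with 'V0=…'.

(0,0): Delta=1.0000 Bond=-122.3823
(1,0): Delta=1.0000 Bond=-127.2776
(1,1): Delta=1.0000 Bond=-127.2776
(2,0): Delta=1.0000 Bond=-132.3687
(2,1): Delta=1.0000 Bond=-132.3687
(2,2): Delta=1.0000 Bond=-132.3687
(3,0): Delta=1.0000 Bond=-137.6635
(3,1): Delta=1.0000 Bond=-137.6635
(3,2): Delta=1.0000 Bond=-137.6635
(3,3): Delta=1.0000 Bond=-137.6635
V0=-3.3823

Under the risk-neutral measure, an up-move has probability p* = (R−d)/(u−d) = 0.5181 and values discount at R = 1.04.
Terminal values V(4,·): V(4,0)=-126.6934, V(4,1)=-104.2745, V(4,2)=-51.3512, V(4,3)=73.5826, V(4,4)=368.5082
Node (3,0) S=27.0107: V=(p*·-104.2745+(1−p*)·-126.6934)/1.04=-110.6527; Δ=(-104.2745−-126.6934)/(38.8955−16.4766)=1.0000; B=V−Δ·S=-137.6635
Node (3,1) S=63.7631: V=(p*·-51.3512+(1−p*)·-104.2745)/1.04=-73.9004; Δ=(-51.3512−-104.2745)/(91.8188−38.8955)=1.0000; B=V−Δ·S=-137.6635
Node (3,2) S=150.5226: V=(p*·73.5826+(1−p*)·-51.3512)/1.04=12.8592; Δ=(73.5826−-51.3512)/(216.7526−91.8188)=1.0000; B=V−Δ·S=-137.6635
Node (3,3) S=355.3321: V=(p*·368.5082+(1−p*)·73.5826)/1.04=217.6686; Δ=(368.5082−73.5826)/(511.6782−216.7526)=1.0000; B=V−Δ·S=-137.6635
Node (2,0) S=44.2799: V=(p*·-73.9004+(1−p*)·-110.6527)/1.04=-88.0888; Δ=(-73.9004−-110.6527)/(63.7631−27.0107)=1.0000; B=V−Δ·S=-132.3687
Node (2,1) S=104.5296: V=(p*·12.8592+(1−p*)·-73.9004)/1.04=-27.8391; Δ=(12.8592−-73.9004)/(150.5226−63.7631)=1.0000; B=V−Δ·S=-132.3687
Node (2,2) S=246.7584: V=(p*·217.6686+(1−p*)·12.8592)/1.04=114.3897; Δ=(217.6686−12.8592)/(355.3321−150.5226)=1.0000; B=V−Δ·S=-132.3687
Node (1,0) S=72.5900: V=(p*·-27.8391+(1−p*)·-88.0888)/1.04=-54.6876; Δ=(-27.8391−-88.0888)/(104.5296−44.2799)=1.0000; B=V−Δ·S=-127.2776
Node (1,1) S=171.3600: V=(p*·114.3897+(1−p*)·-27.8391)/1.04=44.0824; Δ=(114.3897−-27.8391)/(246.7584−104.5296)=1.0000; B=V−Δ·S=-127.2776
Node (0,0) S=119.0000: V=(p*·44.0824+(1−p*)·-54.6876)/1.04=-3.3823; Δ=(44.0824−-54.6876)/(171.3600−72.5900)=1.0000; B=V−Δ·S=-122.3823
The time-0 hedge costs -3.3823, which is the no-arbitrage price.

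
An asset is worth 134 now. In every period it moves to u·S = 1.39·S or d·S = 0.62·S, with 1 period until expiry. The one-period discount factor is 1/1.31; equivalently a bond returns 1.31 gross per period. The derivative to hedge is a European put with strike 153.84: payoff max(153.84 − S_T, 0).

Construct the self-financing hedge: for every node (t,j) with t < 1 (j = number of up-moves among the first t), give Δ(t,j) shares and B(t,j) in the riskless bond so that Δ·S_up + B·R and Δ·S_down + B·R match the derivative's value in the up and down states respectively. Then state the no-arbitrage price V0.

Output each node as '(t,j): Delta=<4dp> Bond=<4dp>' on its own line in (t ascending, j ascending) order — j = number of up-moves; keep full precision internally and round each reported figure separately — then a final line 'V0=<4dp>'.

(0,0): Delta=-0.6858 Bond=97.5081
V0=5.6120

Under the risk-neutral measure, an up-move has probability p* = (R−d)/(u−d) = 0.8961 and values discount at R = 1.31.
Terminal values V(1,·): V(1,0)=70.7600, V(1,1)=0.0000
(0,0): S=134.0000. Δ = (V_up−V_dn)/(S_up−S_dn) = (0.0000−70.7600)/(186.2600−83.0800) = -0.6858. V = [p*·0.0000 + (1−p*)·70.7600]/1.31 = 5.6120. B = V − Δ·S = 97.5081.
Self-financing check: at every node Δ·S+B equals the discounted successor values.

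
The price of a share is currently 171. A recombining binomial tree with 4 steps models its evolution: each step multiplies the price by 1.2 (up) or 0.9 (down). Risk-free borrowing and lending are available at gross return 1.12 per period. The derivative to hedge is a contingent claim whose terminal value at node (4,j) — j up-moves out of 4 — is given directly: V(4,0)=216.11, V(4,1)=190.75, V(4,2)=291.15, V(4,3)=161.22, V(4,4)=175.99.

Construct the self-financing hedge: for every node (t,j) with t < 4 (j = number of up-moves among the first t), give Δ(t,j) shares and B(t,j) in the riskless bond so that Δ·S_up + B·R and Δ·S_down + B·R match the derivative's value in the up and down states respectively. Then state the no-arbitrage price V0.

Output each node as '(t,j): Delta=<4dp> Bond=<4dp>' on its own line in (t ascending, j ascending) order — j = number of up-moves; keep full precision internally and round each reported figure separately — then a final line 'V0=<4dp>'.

(0,0): Delta=-0.4835 Bond=208.0196
(1,0): Delta=-0.5596 Bond=244.6916
(1,1): Delta=-0.4628 Bond=228.7239
(2,0): Delta=1.4367 Bond=-2.4548
(2,1): Delta=-1.1040 Bond=374.6035
(2,2): Delta=-0.2879 Bond=213.1043
(3,0): Delta=-0.6781 Bond=260.8839
(3,1): Delta=2.0135 Bond=-98.6161
(3,2): Delta=-1.9543 Bond=607.9821
(3,3): Delta=0.1666 Bond=104.3839
V0=125.3397

The replicating-portfolio and risk-neutral prices coincide; use p* = (1.12−0.9)/(1.2−0.9) = 0.7333 for the latter.
Payoff layer (t=4): V(4,0)=216.1100, V(4,1)=190.7500, V(4,2)=291.1500, V(4,3)=161.2200, V(4,4)=175.9900
Node (3,0) S=124.6590: V=(p*·190.7500+(1−p*)·216.1100)/1.12=176.3506; Δ=(190.7500−216.1100)/(149.5908−112.1931)=-0.6781; B=V−Δ·S=260.8839
Node (3,1) S=166.2120: V=(p*·291.1500+(1−p*)·190.7500)/1.12=236.0506; Δ=(291.1500−190.7500)/(199.4544−149.5908)=2.0135; B=V−Δ·S=-98.6161
Node (3,2) S=221.6160: V=(p*·161.2200+(1−p*)·291.1500)/1.12=174.8821; Δ=(161.2200−291.1500)/(265.9392−199.4544)=-1.9543; B=V−Δ·S=607.9821
Node (3,3) S=295.4880: V=(p*·175.9900+(1−p*)·161.2200)/1.12=153.6173; Δ=(175.9900−161.2200)/(354.5856−265.9392)=0.1666; B=V−Δ·S=104.3839
Node (2,0) S=138.5100: V=(p*·236.0506+(1−p*)·176.3506)/1.12=196.5452; Δ=(236.0506−176.3506)/(166.2120−124.6590)=1.4367; B=V−Δ·S=-2.4548
Node (2,1) S=184.6800: V=(p*·174.8821+(1−p*)·236.0506)/1.12=170.7087; Δ=(174.8821−236.0506)/(221.6160−166.2120)=-1.1040; B=V−Δ·S=374.6035
Node (2,2) S=246.2400: V=(p*·153.6173+(1−p*)·174.8821)/1.12=142.2213; Δ=(153.6173−174.8821)/(295.4880−221.6160)=-0.2879; B=V−Δ·S=213.1043
Node (1,0) S=153.9000: V=(p*·170.7087+(1−p*)·196.5452)/1.12=158.5700; Δ=(170.7087−196.5452)/(184.6800−138.5100)=-0.5596; B=V−Δ·S=244.6916
Node (1,1) S=205.2000: V=(p*·142.2213+(1−p*)·170.7087)/1.12=133.7660; Δ=(142.2213−170.7087)/(246.2400−184.6800)=-0.4628; B=V−Δ·S=228.7239
Node (0,0) S=171.0000: V=(p*·133.7660+(1−p*)·158.5700)/1.12=125.3397; Δ=(133.7660−158.5700)/(205.2000−153.9000)=-0.4835; B=V−Δ·S=208.0196
The time-0 hedge costs 125.3397, which is the no-arbitrage price.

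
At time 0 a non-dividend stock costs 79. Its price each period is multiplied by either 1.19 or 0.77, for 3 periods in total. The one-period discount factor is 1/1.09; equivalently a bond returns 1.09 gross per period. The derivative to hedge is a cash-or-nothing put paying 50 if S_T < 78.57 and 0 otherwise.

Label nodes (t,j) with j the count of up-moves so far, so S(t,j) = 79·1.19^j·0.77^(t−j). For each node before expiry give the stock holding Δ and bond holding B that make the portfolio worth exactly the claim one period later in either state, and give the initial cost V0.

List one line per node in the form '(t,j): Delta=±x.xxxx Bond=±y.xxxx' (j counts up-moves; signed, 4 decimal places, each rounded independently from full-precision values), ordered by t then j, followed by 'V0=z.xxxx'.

(0,0): Delta=-0.4602 Bond=41.8777
(1,0): Delta=-1.3680 Bond=100.8680
(1,1): Delta=-0.2766 Bond=28.3900
(2,0): Delta=0.0000 Bond=45.8716
(2,1): Delta=-1.6446 Bond=129.9694
(2,2): Delta=0.0000 Bond=0.0000
V0=5.5239

Risk-neutral probability p* = (R−d)/(u−d) = (1.09−0.77)/(1.19−0.77) = 0.7619.
Payoff layer (t=3): V(3,0)=50.0000, V(3,1)=50.0000, V(3,2)=0.0000, V(3,3)=0.0000
Node (2,0) S=46.8391: V=(p*·50.0000+(1−p*)·50.0000)/1.09=45.8716; Δ=(50.0000−50.0000)/(55.7385−36.0661)=0.0000; B=V−Δ·S=45.8716
Node (2,1) S=72.3877: V=(p*·0.0000+(1−p*)·50.0000)/1.09=10.9218; Δ=(0.0000−50.0000)/(86.1414−55.7385)=-1.6446; B=V−Δ·S=129.9694
Node (2,2) S=111.8719: V=(p*·0.0000+(1−p*)·0.0000)/1.09=0.0000; Δ=(0.0000−0.0000)/(133.1276−86.1414)=0.0000; B=V−Δ·S=0.0000
Node (1,0) S=60.8300: V=(p*·10.9218+(1−p*)·45.8716)/1.09=17.6543; Δ=(10.9218−45.8716)/(72.3877−46.8391)=-1.3680; B=V−Δ·S=100.8680
Node (1,1) S=94.0100: V=(p*·0.0000+(1−p*)·10.9218)/1.09=2.3857; Δ=(0.0000−10.9218)/(111.8719−72.3877)=-0.2766; B=V−Δ·S=28.3900
Node (0,0) S=79.0000: V=(p*·2.3857+(1−p*)·17.6543)/1.09=5.5239; Δ=(2.3857−17.6543)/(94.0100−60.8300)=-0.4602; B=V−Δ·S=41.8777
Self-financing check: at every node Δ·S+B equals the discounted successor values.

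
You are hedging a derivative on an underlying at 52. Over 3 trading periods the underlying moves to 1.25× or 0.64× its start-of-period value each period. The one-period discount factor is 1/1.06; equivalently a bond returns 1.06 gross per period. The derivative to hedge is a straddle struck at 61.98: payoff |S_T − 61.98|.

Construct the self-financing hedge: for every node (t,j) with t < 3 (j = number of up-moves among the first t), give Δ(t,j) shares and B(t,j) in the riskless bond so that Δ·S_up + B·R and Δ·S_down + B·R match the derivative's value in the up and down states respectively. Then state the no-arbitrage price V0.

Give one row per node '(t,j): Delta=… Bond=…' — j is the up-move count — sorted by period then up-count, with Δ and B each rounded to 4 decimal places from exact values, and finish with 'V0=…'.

The replicating-portfolio and risk-neutral prices coincide; use p* = (1.06−0.64)/(1.25−0.64) = 0.6885 for the latter.
Terminal values V(3,·): V(3,0)=48.3485, V(3,1)=35.3560, V(3,2)=9.9800, V(3,3)=39.5825
Node (2,0) S=21.2992: V=(p*·35.3560+(1−p*)·48.3485)/1.06=37.1725; Δ=(35.3560−48.3485)/(26.6240−13.6315)=-1.0000; B=V−Δ·S=58.4717
Node (2,1) S=41.6000: V=(p*·9.9800+(1−p*)·35.3560)/1.06=16.8717; Δ=(9.9800−35.3560)/(52.0000−26.6240)=-1.0000; B=V−Δ·S=58.4717
Node (2,2) S=81.2500: V=(p*·39.5825+(1−p*)·9.9800)/1.06=28.6434; Δ=(39.5825−9.9800)/(101.5625−52.0000)=0.5973; B=V−Δ·S=-19.8852
Node (1,0) S=33.2800: V=(p*·16.8717+(1−p*)·37.1725)/1.06=21.8820; Δ=(16.8717−37.1725)/(41.6000−21.2992)=-1.0000; B=V−Δ·S=55.1620
Node (1,1) S=65.0000: V=(p*·28.6434+(1−p*)·16.8717)/1.06=23.5631; Δ=(28.6434−16.8717)/(81.2500−41.6000)=0.2969; B=V−Δ·S=4.2651
Node (0,0) S=52.0000: V=(p*·23.5631+(1−p*)·21.8820)/1.06=21.7353; Δ=(23.5631−21.8820)/(65.0000−33.2800)=0.0530; B=V−Δ·S=18.9795
The time-0 hedge costs 21.7353, which is the no-arbitrage price.

(0,0): Delta=0.0530 Bond=18.9795
(1,0): Delta=-1.0000 Bond=55.1620
(1,1): Delta=0.2969 Bond=4.2651
(2,0): Delta=-1.0000 Bond=58.4717
(2,1): Delta=-1.0000 Bond=58.4717
(2,2): Delta=0.5973 Bond=-19.8852
V0=21.7353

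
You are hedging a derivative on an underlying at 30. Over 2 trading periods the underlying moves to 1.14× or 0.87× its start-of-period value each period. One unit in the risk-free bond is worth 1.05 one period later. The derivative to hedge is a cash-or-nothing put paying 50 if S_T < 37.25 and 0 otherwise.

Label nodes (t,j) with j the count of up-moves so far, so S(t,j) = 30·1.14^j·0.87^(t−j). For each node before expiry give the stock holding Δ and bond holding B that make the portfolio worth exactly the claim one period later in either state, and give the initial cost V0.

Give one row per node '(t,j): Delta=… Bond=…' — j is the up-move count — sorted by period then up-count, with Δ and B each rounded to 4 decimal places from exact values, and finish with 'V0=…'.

(0,0): Delta=-3.9193 Bond=142.7732
(1,0): Delta=0.0000 Bond=47.6190
(1,1): Delta=-5.4148 Bond=201.0582
V0=25.1953

The replicating-portfolio and risk-neutral prices coincide; use p* = (1.05−0.87)/(1.14−0.87) = 0.6667 for the latter.
At expiry t=2: V(2,0)=50.0000, V(2,1)=50.0000, V(2,2)=0.0000
(1,0): S=26.1000. Δ = (V_up−V_dn)/(S_up−S_dn) = (50.0000−50.0000)/(29.7540−22.7070) = 0.0000. V = [p*·50.0000 + (1−p*)·50.0000]/1.05 = 47.6190. B = V − Δ·S = 47.6190.
(1,1): S=34.2000. Δ = (V_up−V_dn)/(S_up−S_dn) = (0.0000−50.0000)/(38.9880−29.7540) = -5.4148. V = [p*·0.0000 + (1−p*)·50.0000]/1.05 = 15.8730. B = V − Δ·S = 201.0582.
(0,0): S=30.0000. Δ = (V_up−V_dn)/(S_up−S_dn) = (15.8730−47.6190)/(34.2000−26.1000) = -3.9193. V = [p*·15.8730 + (1−p*)·47.6190]/1.05 = 25.1953. B = V − Δ·S = 142.7732.
Self-financing check: at every node Δ·S+B equals the discounted successor values.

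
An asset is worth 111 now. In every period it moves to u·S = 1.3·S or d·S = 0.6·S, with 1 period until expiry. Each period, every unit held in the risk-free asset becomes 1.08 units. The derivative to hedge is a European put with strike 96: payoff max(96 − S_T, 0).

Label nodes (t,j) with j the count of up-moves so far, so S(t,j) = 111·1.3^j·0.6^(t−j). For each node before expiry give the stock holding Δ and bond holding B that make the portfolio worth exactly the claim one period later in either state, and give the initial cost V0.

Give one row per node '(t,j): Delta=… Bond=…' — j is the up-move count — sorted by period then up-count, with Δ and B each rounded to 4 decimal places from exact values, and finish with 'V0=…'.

(0,0): Delta=-0.3784 Bond=50.5556
V0=8.5556

Since d<R<u, set p* = (R−d)/(u−d) = 0.6857; price each node as the discounted p*-expectation of its children.
Payoff layer (t=1): V(1,0)=29.4000, V(1,1)=0.0000
(0,0): S=111.0000. Δ = (V_up−V_dn)/(S_up−S_dn) = (0.0000−29.4000)/(144.3000−66.6000) = -0.3784. V = [p*·0.0000 + (1−p*)·29.4000]/1.08 = 8.5556. B = V − Δ·S = 50.5556.
Root portfolio cost Δ·111+B reproduces V0=8.5556.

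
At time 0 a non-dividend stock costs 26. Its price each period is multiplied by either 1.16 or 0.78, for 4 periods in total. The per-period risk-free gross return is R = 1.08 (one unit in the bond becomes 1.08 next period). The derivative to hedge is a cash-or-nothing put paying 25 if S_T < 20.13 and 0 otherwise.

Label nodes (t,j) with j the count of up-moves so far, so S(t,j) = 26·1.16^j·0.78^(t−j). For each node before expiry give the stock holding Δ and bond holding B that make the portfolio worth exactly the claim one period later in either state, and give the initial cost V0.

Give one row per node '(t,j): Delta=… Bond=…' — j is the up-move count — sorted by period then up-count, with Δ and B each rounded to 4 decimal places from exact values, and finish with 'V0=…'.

Risk-neutral probability p* = (R−d)/(u−d) = (1.08−0.78)/(1.16−0.78) = 0.7895.
Payoff layer (t=4): V(4,0)=25.0000, V(4,1)=25.0000, V(4,2)=0.0000, V(4,3)=0.0000, V(4,4)=0.0000
(3,0): S=12.3384. Δ = (V_up−V_dn)/(S_up−S_dn) = (25.0000−25.0000)/(14.3125−9.6239) = 0.0000. V = [p*·25.0000 + (1−p*)·25.0000]/1.08 = 23.1481. B = V − Δ·S = 23.1481.
(3,1): S=18.3493. Δ = (V_up−V_dn)/(S_up−S_dn) = (0.0000−25.0000)/(21.2852−14.3125) = -3.5854. V = [p*·0.0000 + (1−p*)·25.0000]/1.08 = 4.8733. B = V − Δ·S = 70.6628.
(3,2): S=27.2888. Δ = (V_up−V_dn)/(S_up−S_dn) = (0.0000−0.0000)/(31.6550−21.2852) = 0.0000. V = [p*·0.0000 + (1−p*)·0.0000]/1.08 = 0.0000. B = V − Δ·S = 0.0000.
(3,3): S=40.5833. Δ = (V_up−V_dn)/(S_up−S_dn) = (0.0000−0.0000)/(47.0766−31.6550) = 0.0000. V = [p*·0.0000 + (1−p*)·0.0000]/1.08 = 0.0000. B = V − Δ·S = 0.0000.
(2,0): S=15.8184. Δ = (V_up−V_dn)/(S_up−S_dn) = (4.8733−23.1481)/(18.3493−12.3384) = -3.0402. V = [p*·4.8733 + (1−p*)·23.1481]/1.08 = 8.0747. B = V − Δ·S = 56.1664.
(2,1): S=23.5248. Δ = (V_up−V_dn)/(S_up−S_dn) = (0.0000−4.8733)/(27.2888−18.3493) = -0.5451. V = [p*·0.0000 + (1−p*)·4.8733]/1.08 = 0.9500. B = V − Δ·S = 13.7744.
(2,2): S=34.9856. Δ = (V_up−V_dn)/(S_up−S_dn) = (0.0000−0.0000)/(40.5833−27.2888) = 0.0000. V = [p*·0.0000 + (1−p*)·0.0000]/1.08 = 0.0000. B = V − Δ·S = 0.0000.
(1,0): S=20.2800. Δ = (V_up−V_dn)/(S_up−S_dn) = (0.9500−8.0747)/(23.5248−15.8184) = -0.9245. V = [p*·0.9500 + (1−p*)·8.0747]/1.08 = 2.2684. B = V − Δ·S = 21.0176.
(1,1): S=30.1600. Δ = (V_up−V_dn)/(S_up−S_dn) = (0.0000−0.9500)/(34.9856−23.5248) = -0.0829. V = [p*·0.0000 + (1−p*)·0.9500]/1.08 = 0.1852. B = V − Δ·S = 2.6851.
(0,0): S=26.0000. Δ = (V_up−V_dn)/(S_up−S_dn) = (0.1852−2.2684)/(30.1600−20.2800) = -0.2109. V = [p*·0.1852 + (1−p*)·2.2684]/1.08 = 0.5776. B = V − Δ·S = 6.0598.
Self-financing check: at every node Δ·S+B equals the discounted successor values.

(0,0): Delta=-0.2109 Bond=6.0598
(1,0): Delta=-0.9245 Bond=21.0176
(1,1): Delta=-0.0829 Bond=2.6851
(2,0): Delta=-3.0402 Bond=56.1664
(2,1): Delta=-0.5451 Bond=13.7744
(2,2): Delta=0.0000 Bond=0.0000
(3,0): Delta=0.0000 Bond=23.1481
(3,1): Delta=-3.5854 Bond=70.6628
(3,2): Delta=0.0000 Bond=0.0000
(3,3): Delta=0.0000 Bond=0.0000
V0=0.5776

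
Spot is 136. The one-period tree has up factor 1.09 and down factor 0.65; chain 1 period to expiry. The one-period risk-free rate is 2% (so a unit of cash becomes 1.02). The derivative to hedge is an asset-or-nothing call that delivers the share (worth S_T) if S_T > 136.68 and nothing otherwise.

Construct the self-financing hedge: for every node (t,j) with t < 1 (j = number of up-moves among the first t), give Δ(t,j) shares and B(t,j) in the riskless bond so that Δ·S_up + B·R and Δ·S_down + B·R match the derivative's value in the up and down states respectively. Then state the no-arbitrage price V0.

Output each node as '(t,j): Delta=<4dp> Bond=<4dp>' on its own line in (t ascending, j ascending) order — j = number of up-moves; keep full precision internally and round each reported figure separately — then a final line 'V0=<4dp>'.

(0,0): Delta=2.4773 Bond=-214.6970
V0=122.2121

The replicating-portfolio and risk-neutral prices coincide; use p* = (1.02−0.65)/(1.09−0.65) = 0.8409 for the latter.
At expiry t=1: V(1,0)=0.0000, V(1,1)=148.2400
(0,0): S=136.0000. Δ = (V_up−V_dn)/(S_up−S_dn) = (148.2400−0.0000)/(148.2400−88.4000) = 2.4773. V = [p*·148.2400 + (1−p*)·0.0000]/1.02 = 122.2121. B = V − Δ·S = -214.6970.
Each (Δ,B) replicates both successor values, so the strategy is self-financing and V0 is arbitrage-free.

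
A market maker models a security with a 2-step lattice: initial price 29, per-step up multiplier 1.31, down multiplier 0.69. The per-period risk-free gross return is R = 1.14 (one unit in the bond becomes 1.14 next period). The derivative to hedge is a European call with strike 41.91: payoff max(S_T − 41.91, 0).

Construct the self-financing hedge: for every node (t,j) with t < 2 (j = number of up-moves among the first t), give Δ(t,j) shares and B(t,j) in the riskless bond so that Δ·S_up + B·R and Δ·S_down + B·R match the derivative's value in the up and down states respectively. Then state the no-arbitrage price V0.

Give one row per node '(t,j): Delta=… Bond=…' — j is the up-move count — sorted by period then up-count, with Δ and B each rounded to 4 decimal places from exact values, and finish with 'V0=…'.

Since d<R<u, set p* = (R−d)/(u−d) = 0.7258; price each node as the discounted p*-expectation of its children.
Terminal values V(2,·): V(2,0)=0.0000, V(2,1)=0.0000, V(2,2)=7.8569
  t=1,j=0: stock 20.0100 → up 26.2131 (V=0.0000), down 13.8069 (V=0.0000). Price 0.0000; hedge Δ=0.0000, bond B=0.0000.
  t=1,j=1: stock 37.9900 → up 49.7669 (V=7.8569), down 26.2131 (V=0.0000). Price 5.0023; hedge Δ=0.3336, bond B=-7.6701.
  t=0,j=0: stock 29.0000 → up 37.9900 (V=5.0023), down 20.0100 (V=0.0000). Price 3.1848; hedge Δ=0.2782, bond B=-4.8834.
Each (Δ,B) replicates both successor values, so the strategy is self-financing and V0 is arbitrage-free.

(0,0): Delta=0.2782 Bond=-4.8834
(1,0): Delta=0.0000 Bond=0.0000
(1,1): Delta=0.3336 Bond=-7.6701
V0=3.1848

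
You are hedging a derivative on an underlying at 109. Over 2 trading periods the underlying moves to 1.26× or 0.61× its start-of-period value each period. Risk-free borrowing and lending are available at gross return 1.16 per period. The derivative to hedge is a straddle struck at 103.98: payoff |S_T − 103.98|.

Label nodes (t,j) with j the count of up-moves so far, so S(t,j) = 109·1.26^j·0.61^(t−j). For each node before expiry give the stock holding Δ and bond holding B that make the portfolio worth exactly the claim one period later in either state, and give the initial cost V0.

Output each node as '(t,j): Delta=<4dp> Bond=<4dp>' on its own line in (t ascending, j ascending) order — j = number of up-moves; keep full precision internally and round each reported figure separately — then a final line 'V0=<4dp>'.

(0,0): Delta=0.4222 Bond=-4.2450
(1,0): Delta=-1.0000 Bond=89.6379
(1,1): Delta=0.5474 Bond=-22.1173
V0=41.7749

The replicating-portfolio and risk-neutral prices coincide; use p* = (1.16−0.61)/(1.26−0.61) = 0.8462 for the latter.
Terminal values V(2,·): V(2,0)=63.4211, V(2,1)=20.2026, V(2,2)=69.0684
(1,0): S=66.4900. Δ = (V_up−V_dn)/(S_up−S_dn) = (20.2026−63.4211)/(83.7774−40.5589) = -1.0000. V = [p*·20.2026 + (1−p*)·63.4211]/1.16 = 23.1479. B = V − Δ·S = 89.6379.
(1,1): S=137.3400. Δ = (V_up−V_dn)/(S_up−S_dn) = (69.0684−20.2026)/(173.0484−83.7774) = 0.5474. V = [p*·69.0684 + (1−p*)·20.2026]/1.16 = 53.0608. B = V − Δ·S = -22.1173.
(0,0): S=109.0000. Δ = (V_up−V_dn)/(S_up−S_dn) = (53.0608−23.1479)/(137.3400−66.4900) = 0.4222. V = [p*·53.0608 + (1−p*)·23.1479]/1.16 = 41.7749. B = V − Δ·S = -4.2450.
Each (Δ,B) replicates both successor values, so the strategy is self-financing and V0 is arbitrage-free.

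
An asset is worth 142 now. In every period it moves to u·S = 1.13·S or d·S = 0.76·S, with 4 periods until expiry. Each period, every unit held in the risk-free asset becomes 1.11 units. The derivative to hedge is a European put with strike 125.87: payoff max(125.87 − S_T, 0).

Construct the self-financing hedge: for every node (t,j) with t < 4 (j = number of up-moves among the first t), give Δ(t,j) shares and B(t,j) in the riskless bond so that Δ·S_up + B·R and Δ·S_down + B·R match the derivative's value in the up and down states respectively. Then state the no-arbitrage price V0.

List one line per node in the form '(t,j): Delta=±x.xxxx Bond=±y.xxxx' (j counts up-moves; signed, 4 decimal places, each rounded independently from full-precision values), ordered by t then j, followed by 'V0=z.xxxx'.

The replicating-portfolio and risk-neutral prices coincide; use p* = (1.11−0.76)/(1.13−0.76) = 0.9459 for the latter.
Terminal values V(4,·): V(4,0)=78.4957, V(4,1)=55.4319, V(4,2)=21.1397, V(4,3)=0.0000, V(4,4)=0.0000
Node (3,0) S=62.3346: V=(p*·55.4319+(1−p*)·78.4957)/1.11=51.0618; Δ=(55.4319−78.4957)/(70.4381−47.3743)=-1.0000; B=V−Δ·S=113.3964
Node (3,1) S=92.6817: V=(p*·21.1397+(1−p*)·55.4319)/1.11=20.7147; Δ=(21.1397−55.4319)/(104.7303−70.4381)=-1.0000; B=V−Δ·S=113.3964
Node (3,2) S=137.8030: V=(p*·0.0000+(1−p*)·21.1397)/1.11=1.0294; Δ=(0.0000−21.1397)/(155.7174−104.7303)=-0.4146; B=V−Δ·S=58.1637
Node (3,3) S=204.8914: V=(p*·0.0000+(1−p*)·0.0000)/1.11=0.0000; Δ=(0.0000−0.0000)/(231.5273−155.7174)=0.0000; B=V−Δ·S=0.0000
Node (2,0) S=82.0192: V=(p*·20.7147+(1−p*)·51.0618)/1.11=20.1397; Δ=(20.7147−51.0618)/(92.6817−62.3346)=-1.0000; B=V−Δ·S=102.1589
Node (2,1) S=121.9496: V=(p*·1.0294+(1−p*)·20.7147)/1.11=1.8860; Δ=(1.0294−20.7147)/(137.8030−92.6817)=-0.4363; B=V−Δ·S=55.0894
Node (2,2) S=181.3198: V=(p*·0.0000+(1−p*)·1.0294)/1.11=0.0501; Δ=(0.0000−1.0294)/(204.8914−137.8030)=-0.0153; B=V−Δ·S=2.8324
Node (1,0) S=107.9200: V=(p*·1.8860+(1−p*)·20.1397)/1.11=2.5880; Δ=(1.8860−20.1397)/(121.9496−82.0192)=-0.4571; B=V−Δ·S=51.9223
Node (1,1) S=160.4600: V=(p*·0.0501+(1−p*)·1.8860)/1.11=0.1346; Δ=(0.0501−1.8860)/(181.3198−121.9496)=-0.0309; B=V−Δ·S=5.0965
Node (0,0) S=142.0000: V=(p*·0.1346+(1−p*)·2.5880)/1.11=0.2407; Δ=(0.1346−2.5880)/(160.4600−107.9200)=-0.0467; B=V−Δ·S=6.8717
Check: Δ(0,0)·S0 + B(0,0) = 0.2407 = V0.

(0,0): Delta=-0.0467 Bond=6.8717
(1,0): Delta=-0.4571 Bond=51.9223
(1,1): Delta=-0.0309 Bond=5.0965
(2,0): Delta=-1.0000 Bond=102.1589
(2,1): Delta=-0.4363 Bond=55.0894
(2,2): Delta=-0.0153 Bond=2.8324
(3,0): Delta=-1.0000 Bond=113.3964
(3,1): Delta=-1.0000 Bond=113.3964
(3,2): Delta=-0.4146 Bond=58.1637
(3,3): Delta=0.0000 Bond=0.0000
V0=0.2407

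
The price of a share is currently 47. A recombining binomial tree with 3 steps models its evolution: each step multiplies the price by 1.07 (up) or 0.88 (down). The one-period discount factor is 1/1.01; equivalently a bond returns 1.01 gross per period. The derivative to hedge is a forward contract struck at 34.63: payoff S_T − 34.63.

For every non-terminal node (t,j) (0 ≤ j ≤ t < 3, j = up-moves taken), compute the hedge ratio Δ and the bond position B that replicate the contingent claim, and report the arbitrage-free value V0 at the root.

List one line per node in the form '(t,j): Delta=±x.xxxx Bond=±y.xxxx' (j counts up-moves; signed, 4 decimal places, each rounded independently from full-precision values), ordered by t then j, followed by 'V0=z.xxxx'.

No-arbitrage ⇒ martingale measure with p* = (R−d)/(u−d) = 0.6842.
Terminal values V(3,·): V(3,0)=-2.6008, V(3,1)=4.3146, V(3,2)=12.7231, V(3,3)=22.9470
  t=2,j=0: stock 36.3968 → up 38.9446 (V=4.3146), down 32.0292 (V=-2.6008). Price 2.1097; hedge Δ=1.0000, bond B=-34.2871.
  t=2,j=1: stock 44.2552 → up 47.3531 (V=12.7231), down 38.9446 (V=4.3146). Price 9.9681; hedge Δ=1.0000, bond B=-34.2871.
  t=2,j=2: stock 53.8103 → up 57.5770 (V=22.9470), down 47.3531 (V=12.7231). Price 19.5232; hedge Δ=1.0000, bond B=-34.2871.
  t=1,j=0: stock 41.3600 → up 44.2552 (V=9.9681), down 36.3968 (V=2.1097). Price 7.4123; hedge Δ=1.0000, bond B=-33.9477.
  t=1,j=1: stock 50.2900 → up 53.8103 (V=19.5232), down 44.2552 (V=9.9681). Price 16.3423; hedge Δ=1.0000, bond B=-33.9477.
  t=0,j=0: stock 47.0000 → up 50.2900 (V=16.3423), down 41.3600 (V=7.4123). Price 13.3885; hedge Δ=1.0000, bond B=-33.6115.
Root portfolio cost Δ·47+B reproduces V0=13.3885.

(0,0): Delta=1.0000 Bond=-33.6115
(1,0): Delta=1.0000 Bond=-33.9477
(1,1): Delta=1.0000 Bond=-33.9477
(2,0): Delta=1.0000 Bond=-34.2871
(2,1): Delta=1.0000 Bond=-34.2871
(2,2): Delta=1.0000 Bond=-34.2871
V0=13.3885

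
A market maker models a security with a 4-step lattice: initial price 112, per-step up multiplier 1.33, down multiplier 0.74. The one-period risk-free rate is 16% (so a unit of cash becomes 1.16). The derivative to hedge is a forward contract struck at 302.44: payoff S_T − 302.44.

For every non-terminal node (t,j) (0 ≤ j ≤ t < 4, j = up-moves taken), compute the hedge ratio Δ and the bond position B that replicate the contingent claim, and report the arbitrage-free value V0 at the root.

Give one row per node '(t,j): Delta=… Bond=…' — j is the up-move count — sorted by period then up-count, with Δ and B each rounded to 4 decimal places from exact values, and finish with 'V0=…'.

The replicating-portfolio and risk-neutral prices coincide; use p* = (1.16−0.74)/(1.33−0.74) = 0.7119 for the latter.
Terminal payoffs: V(4,0)=-268.8550, V(4,1)=-242.0778, V(4,2)=-193.9512, V(4,3)=-107.4534, V(4,4)=48.0088
(3,0): S=45.3851. Δ = (V_up−V_dn)/(S_up−S_dn) = (-242.0778−-268.8550)/(60.3622−33.5850) = 1.0000. V = [p*·-242.0778 + (1−p*)·-268.8550]/1.16 = -215.3390. B = V − Δ·S = -260.7241.
(3,1): S=81.5705. Δ = (V_up−V_dn)/(S_up−S_dn) = (-193.9512−-242.0778)/(108.4888−60.3622) = 1.0000. V = [p*·-193.9512 + (1−p*)·-242.0778]/1.16 = -179.1536. B = V − Δ·S = -260.7241.
(3,2): S=146.6064. Δ = (V_up−V_dn)/(S_up−S_dn) = (-107.4534−-193.9512)/(194.9866−108.4888) = 1.0000. V = [p*·-107.4534 + (1−p*)·-193.9512]/1.16 = -114.1177. B = V − Δ·S = -260.7241.
(3,3): S=263.4953. Δ = (V_up−V_dn)/(S_up−S_dn) = (48.0088−-107.4534)/(350.4488−194.9866) = 1.0000. V = [p*·48.0088 + (1−p*)·-107.4534]/1.16 = 2.7712. B = V − Δ·S = -260.7241.
(2,0): S=61.3312. Δ = (V_up−V_dn)/(S_up−S_dn) = (-179.1536−-215.3390)/(81.5705−45.3851) = 1.0000. V = [p*·-179.1536 + (1−p*)·-215.3390]/1.16 = -163.4310. B = V − Δ·S = -224.7622.
(2,1): S=110.2304. Δ = (V_up−V_dn)/(S_up−S_dn) = (-114.1177−-179.1536)/(146.6064−81.5705) = 1.0000. V = [p*·-114.1177 + (1−p*)·-179.1536]/1.16 = -114.5318. B = V − Δ·S = -224.7622.
(2,2): S=198.1168. Δ = (V_up−V_dn)/(S_up−S_dn) = (2.7712−-114.1177)/(263.4953−146.6064) = 1.0000. V = [p*·2.7712 + (1−p*)·-114.1177]/1.16 = -26.6454. B = V − Δ·S = -224.7622.
(1,0): S=82.8800. Δ = (V_up−V_dn)/(S_up−S_dn) = (-114.5318−-163.4310)/(110.2304−61.3312) = 1.0000. V = [p*·-114.5318 + (1−p*)·-163.4310]/1.16 = -110.8805. B = V − Δ·S = -193.7605.
(1,1): S=148.9600. Δ = (V_up−V_dn)/(S_up−S_dn) = (-26.6454−-114.5318)/(198.1168−110.2304) = 1.0000. V = [p*·-26.6454 + (1−p*)·-114.5318]/1.16 = -44.8005. B = V − Δ·S = -193.7605.
(0,0): S=112.0000. Δ = (V_up−V_dn)/(S_up−S_dn) = (-44.8005−-110.8805)/(148.9600−82.8800) = 1.0000. V = [p*·-44.8005 + (1−p*)·-110.8805]/1.16 = -55.0349. B = V − Δ·S = -167.0349.
Each (Δ,B) replicates both successor values, so the strategy is self-financing and V0 is arbitrage-free.

(0,0): Delta=1.0000 Bond=-167.0349
(1,0): Delta=1.0000 Bond=-193.7605
(1,1): Delta=1.0000 Bond=-193.7605
(2,0): Delta=1.0000 Bond=-224.7622
(2,1): Delta=1.0000 Bond=-224.7622
(2,2): Delta=1.0000 Bond=-224.7622
(3,0): Delta=1.0000 Bond=-260.7241
(3,1): Delta=1.0000 Bond=-260.7241
(3,2): Delta=1.0000 Bond=-260.7241
(3,3): Delta=1.0000 Bond=-260.7241
V0=-55.0349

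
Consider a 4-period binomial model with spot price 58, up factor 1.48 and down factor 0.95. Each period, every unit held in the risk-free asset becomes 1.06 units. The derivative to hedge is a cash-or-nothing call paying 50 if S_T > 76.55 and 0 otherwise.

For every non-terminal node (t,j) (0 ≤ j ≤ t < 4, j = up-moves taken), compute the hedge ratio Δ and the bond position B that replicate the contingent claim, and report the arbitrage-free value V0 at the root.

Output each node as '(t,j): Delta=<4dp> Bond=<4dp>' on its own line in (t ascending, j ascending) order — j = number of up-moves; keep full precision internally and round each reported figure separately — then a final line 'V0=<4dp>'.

(0,0): Delta=0.5340 Bond=-23.3476
(1,0): Delta=0.5012 Bond=-22.9442
(1,1): Delta=0.6142 Bond=-31.6372
(2,0): Delta=0.3529 Bond=-16.5548
(2,1): Delta=0.8649 Bond=-53.9733
(2,2): Delta=0.0000 Bond=44.4998
(3,0): Delta=0.0000 Bond=0.0000
(3,1): Delta=1.2177 Bond=-84.5497
(3,2): Delta=0.0000 Bond=47.1698
(3,3): Delta=0.0000 Bond=47.1698
V0=7.6239

Since d<R<u, set p* = (R−d)/(u−d) = 0.2075; price each node as the discounted p*-expectation of its children.
Terminal payoffs: V(4,0)=0.0000, V(4,1)=0.0000, V(4,2)=50.0000, V(4,3)=50.0000, V(4,4)=50.0000
(3,0): S=49.7277. Δ = (V_up−V_dn)/(S_up−S_dn) = (0.0000−0.0000)/(73.5971−47.2414) = 0.0000. V = [p*·0.0000 + (1−p*)·0.0000]/1.06 = 0.0000. B = V − Δ·S = 0.0000.
(3,1): S=77.4706. Δ = (V_up−V_dn)/(S_up−S_dn) = (50.0000−0.0000)/(114.6565−73.5971) = 1.2177. V = [p*·50.0000 + (1−p*)·0.0000]/1.06 = 9.7900. B = V − Δ·S = -84.5497.
(3,2): S=120.6910. Δ = (V_up−V_dn)/(S_up−S_dn) = (50.0000−50.0000)/(178.6227−114.6565) = 0.0000. V = [p*·50.0000 + (1−p*)·50.0000]/1.06 = 47.1698. B = V − Δ·S = 47.1698.
(3,3): S=188.0239. Δ = (V_up−V_dn)/(S_up−S_dn) = (50.0000−50.0000)/(278.2754−178.6227) = 0.0000. V = [p*·50.0000 + (1−p*)·50.0000]/1.06 = 47.1698. B = V − Δ·S = 47.1698.
(2,0): S=52.3450. Δ = (V_up−V_dn)/(S_up−S_dn) = (9.7900−0.0000)/(77.4706−49.7277) = 0.3529. V = [p*·9.7900 + (1−p*)·0.0000]/1.06 = 1.9169. B = V − Δ·S = -16.5548.
(2,1): S=81.5480. Δ = (V_up−V_dn)/(S_up−S_dn) = (47.1698−9.7900)/(120.6910−77.4706) = 0.8649. V = [p*·47.1698 + (1−p*)·9.7900]/1.06 = 16.5548. B = V − Δ·S = -53.9733.
(2,2): S=127.0432. Δ = (V_up−V_dn)/(S_up−S_dn) = (47.1698−47.1698)/(188.0239−120.6910) = 0.0000. V = [p*·47.1698 + (1−p*)·47.1698]/1.06 = 44.4998. B = V − Δ·S = 44.4998.
(1,0): S=55.1000. Δ = (V_up−V_dn)/(S_up−S_dn) = (16.5548−1.9169)/(81.5480−52.3450) = 0.5012. V = [p*·16.5548 + (1−p*)·1.9169]/1.06 = 4.6745. B = V − Δ·S = -22.9442.
(1,1): S=85.8400. Δ = (V_up−V_dn)/(S_up−S_dn) = (44.4998−16.5548)/(127.0432−81.5480) = 0.6142. V = [p*·44.4998 + (1−p*)·16.5548]/1.06 = 21.0893. B = V − Δ·S = -31.6372.
(0,0): S=58.0000. Δ = (V_up−V_dn)/(S_up−S_dn) = (21.0893−4.6745)/(85.8400−55.1000) = 0.5340. V = [p*·21.0893 + (1−p*)·4.6745]/1.06 = 7.6239. B = V − Δ·S = -23.3476.
The time-0 hedge costs 7.6239, which is the no-arbitrage price.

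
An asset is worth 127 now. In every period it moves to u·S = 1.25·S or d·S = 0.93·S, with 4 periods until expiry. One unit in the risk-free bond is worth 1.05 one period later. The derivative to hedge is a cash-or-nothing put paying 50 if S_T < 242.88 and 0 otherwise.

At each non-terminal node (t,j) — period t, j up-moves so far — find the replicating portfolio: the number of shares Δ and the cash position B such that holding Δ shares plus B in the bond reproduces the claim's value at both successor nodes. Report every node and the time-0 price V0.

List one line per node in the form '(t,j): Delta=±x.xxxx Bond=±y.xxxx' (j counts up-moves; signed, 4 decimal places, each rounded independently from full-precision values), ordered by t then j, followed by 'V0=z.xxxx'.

The replicating-portfolio and risk-neutral prices coincide; use p* = (1.05−0.93)/(1.25−0.93) = 0.3750 for the latter.
At expiry t=4: V(4,0)=50.0000, V(4,1)=50.0000, V(4,2)=50.0000, V(4,3)=50.0000, V(4,4)=0.0000
  t=3,j=0: stock 102.1533 → up 127.6917 (V=50.0000), down 95.0026 (V=50.0000). Price 47.6190; hedge Δ=0.0000, bond B=47.6190.
  t=3,j=1: stock 137.3029 → up 171.6286 (V=50.0000), down 127.6917 (V=50.0000). Price 47.6190; hedge Δ=0.0000, bond B=47.6190.
  t=3,j=2: stock 184.5469 → up 230.6836 (V=50.0000), down 171.6286 (V=50.0000). Price 47.6190; hedge Δ=0.0000, bond B=47.6190.
  t=3,j=3: stock 248.0469 → up 310.0586 (V=0.0000), down 230.6836 (V=50.0000). Price 29.7619; hedge Δ=-0.6299, bond B=186.0119.
  t=2,j=0: stock 109.8423 → up 137.3029 (V=47.6190), down 102.1533 (V=47.6190). Price 45.3515; hedge Δ=0.0000, bond B=45.3515.
  t=2,j=1: stock 147.6375 → up 184.5469 (V=47.6190), down 137.3029 (V=47.6190). Price 45.3515; hedge Δ=0.0000, bond B=45.3515.
  t=2,j=2: stock 198.4375 → up 248.0469 (V=29.7619), down 184.5469 (V=47.6190). Price 38.9739; hedge Δ=-0.2812, bond B=94.7775.
  t=1,j=0: stock 118.1100 → up 147.6375 (V=45.3515), down 109.8423 (V=45.3515). Price 43.1919; hedge Δ=0.0000, bond B=43.1919.
  t=1,j=1: stock 158.7500 → up 198.4375 (V=38.9739), down 147.6375 (V=45.3515). Price 40.9142; hedge Δ=-0.1255, bond B=60.8440.
  t=0,j=0: stock 127.0000 → up 158.7500 (V=40.9142), down 118.1100 (V=43.1919). Price 40.3217; hedge Δ=-0.0560, bond B=47.4395.
Self-financing check: at every node Δ·S+B equals the discounted successor values.

(0,0): Delta=-0.0560 Bond=47.4395
(1,0): Delta=0.0000 Bond=43.1919
(1,1): Delta=-0.1255 Bond=60.8440
(2,0): Delta=0.0000 Bond=45.3515
(2,1): Delta=0.0000 Bond=45.3515
(2,2): Delta=-0.2812 Bond=94.7775
(3,0): Delta=0.0000 Bond=47.6190
(3,1): Delta=0.0000 Bond=47.6190
(3,2): Delta=0.0000 Bond=47.6190
(3,3): Delta=-0.6299 Bond=186.0119
V0=40.3217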